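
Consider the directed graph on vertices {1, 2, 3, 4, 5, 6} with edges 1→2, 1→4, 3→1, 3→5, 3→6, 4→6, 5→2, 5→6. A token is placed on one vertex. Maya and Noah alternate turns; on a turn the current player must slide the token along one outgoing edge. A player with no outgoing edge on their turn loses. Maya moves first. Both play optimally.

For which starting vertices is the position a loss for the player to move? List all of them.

2, 6

Compute win/loss labels from the base case upward. A position with no move is L. Any other position is W if it can reach an L in one move, else L.
Every edge goes from a vertex to one that appears earlier in the order 2, 6, 5, 4, 1, 3, so processing vertices in that order labels each vertex after all of its successors.
2: no outgoing edge → L
6: no outgoing edge → L
5: →6(L), so W
4: →6(L), so W
1: →2(L), so W
3: →6(L), so W
The losing starting vertices are exactly the entries labelled L in this table (2 of them).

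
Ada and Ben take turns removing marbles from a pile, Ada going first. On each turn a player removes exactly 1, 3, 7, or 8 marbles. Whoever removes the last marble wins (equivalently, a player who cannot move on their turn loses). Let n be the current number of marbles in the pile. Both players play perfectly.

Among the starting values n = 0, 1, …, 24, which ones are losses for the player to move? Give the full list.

0, 2, 4, 6, 15, 17, 19, 21

Positions with no move are L. A position that does have a move is losing for the player to move precisely when every available move leads to a winning position for the opponent. Fill in the labels:
n=0: no move → L
n=1: W (go to 0, an L position)
n=2: L (sole option 1(W) is W)
n=3: W (go to 2, an L position)
n=4: L (options 3(W), 1(W) are all W)
n=5: W (go to 4, an L position)
n=6: L (options 5(W), 3(W) are all W)
n=7: W (go to 6, an L position)
n=8: W (go to 0, an L position)
n=9: W (go to 6, an L position)
n=10: W (go to 2, an L position)
n=11: W (go to 4, an L position)
n=12: W (go to 4, an L position)
n=13: W (go to 6, an L position)
n=14: W (go to 6, an L position)
n=15: L (options 14(W), 12(W), 8(W), 7(W) are all W)
n=16: W (go to 15, an L position)
n=17: L (options 16(W), 14(W), 10(W), 9(W) are all W)
n=18: W (go to 17, an L position)
n=19: L (options 18(W), 16(W), 12(W), 11(W) are all W)
n=20: W (go to 19, an L position)
n=21: L (options 20(W), 18(W), 14(W), 13(W) are all W)
n=22: W (go to 21, an L position)
n=23: W (go to 15, an L position)
n=24: W (go to 21, an L position)
The losing starting values of n are exactly the entries labelled L in this table (8 of them).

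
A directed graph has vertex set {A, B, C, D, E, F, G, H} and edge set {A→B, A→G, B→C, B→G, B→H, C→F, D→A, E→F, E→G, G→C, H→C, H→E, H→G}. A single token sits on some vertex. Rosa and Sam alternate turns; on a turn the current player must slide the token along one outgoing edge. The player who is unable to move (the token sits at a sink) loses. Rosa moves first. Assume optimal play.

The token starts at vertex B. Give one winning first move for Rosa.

Move to G.

Positions with no move are L. A position that does have a move is losing for the player to move precisely when every available move leads to a winning position for the opponent. Fill in the labels:
Every edge goes from a vertex to one that appears earlier in the order F, C, G, E, H, B, A, D, so processing vertices in that order labels each vertex after all of its successors.
F: no outgoing edge → L
C: reaches L-position F → W
G: only reaches C(W), which is W → L
E: reaches L-position G → W
H: reaches L-position G → W
B: reaches L-position G → W
A: reaches L-position G → W
D: only reaches A(W), which is W → L
From B, the L positions reachable in one move are: G.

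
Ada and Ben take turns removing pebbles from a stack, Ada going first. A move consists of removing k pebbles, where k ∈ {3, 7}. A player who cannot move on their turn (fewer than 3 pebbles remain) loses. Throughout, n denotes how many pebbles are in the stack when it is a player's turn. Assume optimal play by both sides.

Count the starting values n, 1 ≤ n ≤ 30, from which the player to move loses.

Label each position W (a win for the player to move) or L (a loss). A position with no legal move is L; any other position is W exactly when some move reaches an L, and L when every move reaches a W.
n=0: no move → L
n=1: no move → L
n=2: no move → L
n=3: reaches L-position 0 → W
n=4: reaches L-position 1 → W
n=5: reaches L-position 2 → W
n=6: only reaches 3(W), which is W → L
n=7: reaches L-position 0 → W
n=8: reaches L-position 1 → W
n=9: reaches L-position 6 → W
n=10: only reaches 7(W), 3(W), all W → L
n=11: only reaches 8(W), 4(W), all W → L
n=12: only reaches 9(W), 5(W), all W → L
n=13: reaches L-position 10 → W
n=14: reaches L-position 11 → W
n=15: reaches L-position 12 → W
n=16: only reaches 13(W), 9(W), all W → L
n=17: reaches L-position 10 → W
n=18: reaches L-position 11 → W
n=19: reaches L-position 16 → W
n=20: only reaches 17(W), 13(W), all W → L
n=21: only reaches 18(W), 14(W), all W → L
n=22: only reaches 19(W), 15(W), all W → L
n=23: reaches L-position 20 → W
n=24: reaches L-position 21 → W
n=25: reaches L-position 22 → W
n=26: only reaches 23(W), 19(W), all W → L
n=27: reaches L-position 20 → W
n=28: reaches L-position 21 → W
n=29: reaches L-position 26 → W
n=30: only reaches 27(W), 23(W), all W → L
L entries with 1 ≤ n ≤ 30 (n=0 is outside the asked range and is not counted): n = 1, 2, 6, 10, 11, 12, 16, 20, 21, 22, 26, 30; that makes 12.

12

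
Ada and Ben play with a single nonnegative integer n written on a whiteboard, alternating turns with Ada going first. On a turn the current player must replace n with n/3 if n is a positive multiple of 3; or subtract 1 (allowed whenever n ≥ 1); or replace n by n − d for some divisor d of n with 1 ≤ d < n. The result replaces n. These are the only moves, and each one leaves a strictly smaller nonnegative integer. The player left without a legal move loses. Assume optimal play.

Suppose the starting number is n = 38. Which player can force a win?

Label each position W (a win for the player to move) or L (a loss). A position with no legal move is L; any other position is W exactly when some move reaches an L, and L when every move reaches a W.
n=0: no move → L
n=1: reaches L-position 0 → W
n=2: only reaches 1(W), which is W → L
n=3: reaches L-position 2 → W
n=4: reaches L-position 2 → W
n=5: only reaches 4(W), which is W → L
n=6: reaches L-position 2 → W
n=7: only reaches 6(W), which is W → L
n=8: reaches L-position 7 → W
n=9: only reaches 3(W), 6(W), 8(W), all W → L
n=10: reaches L-position 5 → W
n=11: only reaches 10(W), which is W → L
n=12: reaches L-position 9 → W
n=13: only reaches 12(W), which is W → L
n=14: reaches L-position 7 → W
n=15: reaches L-position 5 → W
n=16: only reaches 8(W), 12(W), 14(W), 15(W), all W → L
n=17: reaches L-position 16 → W
n=18: reaches L-position 9 → W
n=19: only reaches 18(W), which is W → L
n=20: reaches L-position 16 → W
n=21: reaches L-position 7 → W
n=22: reaches L-position 11 → W
n=23: only reaches 22(W), which is W → L
n=24: reaches L-position 16 → W
n=25: only reaches 20(W), 24(W), all W → L
n=26: reaches L-position 13 → W
n=27: reaches L-position 9 → W
n=28: only reaches 14(W), 21(W), 24(W), 26(W), 27(W), all W → L
n=29: reaches L-position 28 → W
n=30: reaches L-position 25 → W
n=31: only reaches 30(W), which is W → L
n=32: reaches L-position 16 → W
n=33: reaches L-position 11 → W
n=34: only reaches 17(W), 32(W), 33(W), all W → L
n=35: reaches L-position 28 → W
n=36: reaches L-position 34 → W
n=37: only reaches 36(W), which is W → L
n=38: reaches L-position 19 → W
From 38 Ada can move to 19, reaching an L position.

Ada wins.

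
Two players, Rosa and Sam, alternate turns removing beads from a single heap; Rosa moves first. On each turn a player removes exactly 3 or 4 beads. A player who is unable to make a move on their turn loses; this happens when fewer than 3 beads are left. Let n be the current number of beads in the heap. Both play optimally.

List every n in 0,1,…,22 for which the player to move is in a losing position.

Work bottom-up. With no move the player to move loses. Otherwise the position is W if at least one move leads to an L position for the opponent, and L if every move leads to a W.
n=0: no move → L
n=1: no move → L
n=2: no move → L
n=3: can move to 0, which is L ⇒ W
n=4: can move to 1, which is L ⇒ W
n=5: can move to 2, which is L ⇒ W
n=6: can move to 2, which is L ⇒ W
n=7: moves to 4(W), 3(W); every one is W ⇒ L
n=8: moves to 5(W), 4(W); every one is W ⇒ L
n=9: moves to 6(W), 5(W); every one is W ⇒ L
n=10: can move to 7, which is L ⇒ W
n=11: can move to 8, which is L ⇒ W
n=12: can move to 9, which is L ⇒ W
n=13: can move to 9, which is L ⇒ W
n=14: moves to 11(W), 10(W); every one is W ⇒ L
n=15: moves to 12(W), 11(W); every one is W ⇒ L
n=16: moves to 13(W), 12(W); every one is W ⇒ L
n=17: can move to 14, which is L ⇒ W
n=18: can move to 15, which is L ⇒ W
n=19: can move to 16, which is L ⇒ W
n=20: can move to 16, which is L ⇒ W
n=21: moves to 18(W), 17(W); every one is W ⇒ L
n=22: moves to 19(W), 18(W); every one is W ⇒ L
The losing starting values of n are exactly the entries labelled L in this table (11 of them).

0, 1, 2, 7, 8, 9, 14, 15, 16, 21, 22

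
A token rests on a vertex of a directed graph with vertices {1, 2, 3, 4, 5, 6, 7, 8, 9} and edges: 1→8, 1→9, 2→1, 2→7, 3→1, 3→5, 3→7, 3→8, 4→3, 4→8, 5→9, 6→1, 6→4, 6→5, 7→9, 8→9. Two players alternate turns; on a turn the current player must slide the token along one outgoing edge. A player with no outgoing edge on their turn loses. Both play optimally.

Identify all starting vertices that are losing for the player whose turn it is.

Use the standard recursion: the mover loses at a terminal position; elsewhere, the mover wins exactly when some move hands the opponent an L position.
Every edge goes from a vertex to one that appears earlier in the order 9, 7, 8, 5, 1, 3, 2, 4, 6, so processing vertices in that order labels each vertex after all of its successors.
9: no outgoing edge → L
7: →9(L), so W
8: →9(L), so W
5: →9(L), so W
1: →9(L), so W
3: →1(W), 5(W), 8(W), 7(W) — all W, so L
2: →1(W), 7(W) — all W, so L
4: →3(L), so W
6: →4(W), 1(W), 5(W) — all W, so L
Reading off the rows marked L gives the requested list; there are 4 such vertices.

2, 3, 6, 9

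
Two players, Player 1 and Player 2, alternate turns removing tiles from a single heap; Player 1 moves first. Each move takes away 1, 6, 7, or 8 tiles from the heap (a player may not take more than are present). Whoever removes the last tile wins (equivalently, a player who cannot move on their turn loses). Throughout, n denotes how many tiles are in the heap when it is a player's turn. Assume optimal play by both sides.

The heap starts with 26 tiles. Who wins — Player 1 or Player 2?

Player 2 wins.

Build the W/L table. Terminal = L. A non-terminal position is W if it has a move to some L; otherwise it is L.
n=0: no move → L
n=1: reaches L-position 0 → W
n=2: only reaches 1(W), which is W → L
n=3: reaches L-position 2 → W
n=4: only reaches 3(W), which is W → L
n=5: reaches L-position 4 → W
n=6: reaches L-position 0 → W
n=7: reaches L-position 0 → W
n=8: reaches L-position 2 → W
n=9: reaches L-position 2 → W
n=10: reaches L-position 4 → W
n=11: reaches L-position 4 → W
n=12: reaches L-position 4 → W
n=13: only reaches 12(W), 7(W), 6(W), 5(W), all W → L
n=14: reaches L-position 13 → W
n=15: only reaches 14(W), 9(W), 8(W), 7(W), all W → L
n=16: reaches L-position 15 → W
n=17: only reaches 16(W), 11(W), 10(W), 9(W), all W → L
n=18: reaches L-position 17 → W
n=19: reaches L-position 13 → W
n=20: reaches L-position 13 → W
n=21: reaches L-position 15 → W
n=22: reaches L-position 15 → W
n=23: reaches L-position 17 → W
n=24: reaches L-position 17 → W
n=25: reaches L-position 17 → W
n=26: only reaches 25(W), 20(W), 19(W), 18(W), all W → L
Every move from 26 reaches a W position, so the mover loses.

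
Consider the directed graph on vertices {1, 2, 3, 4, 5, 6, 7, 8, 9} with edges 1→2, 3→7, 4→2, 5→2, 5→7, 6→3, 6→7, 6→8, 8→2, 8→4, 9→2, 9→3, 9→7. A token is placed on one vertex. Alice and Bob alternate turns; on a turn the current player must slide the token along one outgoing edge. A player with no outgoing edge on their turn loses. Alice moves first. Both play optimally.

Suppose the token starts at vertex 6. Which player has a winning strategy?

Alice wins.

Compute win/loss labels from the base case upward. A position with no move is L. Any other position is W if it can reach an L in one move, else L.
Every edge goes from a vertex to one that appears earlier in the order 7, 2, 5, 4, 3, 9, 8, 1, 6, so processing vertices in that order labels each vertex after all of its successors.
7: no outgoing edge → L
2: no outgoing edge → L
5: can move to 2, which is L ⇒ W
4: can move to 2, which is L ⇒ W
3: can move to 7, which is L ⇒ W
9: can move to 2, which is L ⇒ W
8: can move to 2, which is L ⇒ W
1: can move to 2, which is L ⇒ W
6: can move to 7, which is L ⇒ W
From 6 Alice can move to 7, reaching an L position.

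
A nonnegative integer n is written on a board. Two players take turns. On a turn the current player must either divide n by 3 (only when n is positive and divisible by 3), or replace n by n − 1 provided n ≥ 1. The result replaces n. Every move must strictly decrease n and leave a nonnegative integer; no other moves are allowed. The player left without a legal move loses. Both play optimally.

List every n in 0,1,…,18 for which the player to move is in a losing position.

0, 2, 4, 7, 9, 11, 13, 15, 17

Compute win/loss labels from the base case upward. A position with no move is L. Any other position is W if it can reach an L in one move, else L.
n=0: no move → L
n=1: can move to 0, which is L ⇒ W
n=2: the only move is to 1(W), a W ⇒ L
n=3: can move to 2, which is L ⇒ W
n=4: the only move is to 3(W), a W ⇒ L
n=5: can move to 4, which is L ⇒ W
n=6: can move to 2, which is L ⇒ W
n=7: the only move is to 6(W), a W ⇒ L
n=8: can move to 7, which is L ⇒ W
n=9: moves to 3(W), 8(W); every one is W ⇒ L
n=10: can move to 9, which is L ⇒ W
n=11: the only move is to 10(W), a W ⇒ L
n=12: can move to 4, which is L ⇒ W
n=13: the only move is to 12(W), a W ⇒ L
n=14: can move to 13, which is L ⇒ W
n=15: moves to 5(W), 14(W); every one is W ⇒ L
n=16: can move to 15, which is L ⇒ W
n=17: the only move is to 16(W), a W ⇒ L
n=18: can move to 17, which is L ⇒ W
The losing starting values of n are exactly the entries labelled L in this table (9 of them).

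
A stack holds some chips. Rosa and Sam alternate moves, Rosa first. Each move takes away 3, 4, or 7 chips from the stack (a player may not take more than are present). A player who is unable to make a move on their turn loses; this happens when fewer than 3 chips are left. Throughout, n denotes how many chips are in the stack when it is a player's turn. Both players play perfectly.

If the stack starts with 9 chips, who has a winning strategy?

Work bottom-up. With no move the player to move loses. Otherwise the position is W if at least one move leads to an L position for the opponent, and L if every move leads to a W.
n=0: no move → L
n=1: no move → L
n=2: no move → L
n=3: →0(L), so W
n=4: →1(L), so W
n=5: →2(L), so W
n=6: →2(L), so W
n=7: →0(L), so W
n=8: →1(L), so W
n=9: →2(L), so W
From 9 Rosa can remove 7, leaving 2, reaching an L position.

Rosa wins.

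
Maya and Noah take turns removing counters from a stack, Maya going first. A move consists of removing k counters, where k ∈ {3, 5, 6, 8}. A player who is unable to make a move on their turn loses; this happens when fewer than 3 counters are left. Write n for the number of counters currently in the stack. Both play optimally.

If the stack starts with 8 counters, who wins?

Work bottom-up. With no move the player to move loses. Otherwise the position is W if at least one move leads to an L position for the opponent, and L if every move leads to a W.
n=0: no move → L
n=1: no move → L
n=2: no move → L
n=3: →0(L), so W
n=4: →1(L), so W
n=5: →2(L), so W
n=6: →1(L), so W
n=7: →2(L), so W
n=8: →2(L), so W
From 8 Maya can remove 6, leaving 2, reaching an L position.

Maya wins.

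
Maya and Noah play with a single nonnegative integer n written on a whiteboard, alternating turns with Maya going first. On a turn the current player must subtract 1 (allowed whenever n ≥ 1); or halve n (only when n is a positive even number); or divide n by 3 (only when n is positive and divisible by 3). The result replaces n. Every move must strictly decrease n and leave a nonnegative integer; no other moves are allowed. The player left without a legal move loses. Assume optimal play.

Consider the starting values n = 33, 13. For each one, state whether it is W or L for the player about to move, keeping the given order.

Classify positions by backward induction: terminal positions (no move available) are L. From any other position, the mover wins iff some move reaches an L.
n=0: no move → L
n=1: reaches L-position 0 → W
n=2: only reaches 1(W), which is W → L
n=3: reaches L-position 2 → W
n=4: reaches L-position 2 → W
n=5: only reaches 4(W), which is W → L
n=6: reaches L-position 2 → W
n=7: only reaches 6(W), which is W → L
n=8: reaches L-position 7 → W
n=9: only reaches 3(W), 8(W), all W → L
n=10: reaches L-position 5 → W
n=11: only reaches 10(W), which is W → L
n=12: reaches L-position 11 → W
n=13: only reaches 12(W), which is W → L
n=14: reaches L-position 7 → W
n=15: reaches L-position 5 → W
n=16: only reaches 8(W), 15(W), all W → L
n=17: reaches L-position 16 → W
n=18: reaches L-position 9 → W
n=19: only reaches 18(W), which is W → L
n=20: reaches L-position 19 → W
n=21: reaches L-position 7 → W
n=22: reaches L-position 11 → W
n=23: only reaches 22(W), which is W → L
n=24: reaches L-position 23 → W
n=25: only reaches 24(W), which is W → L
n=26: reaches L-position 13 → W
n=27: reaches L-position 9 → W
n=28: only reaches 14(W), 27(W), all W → L
n=29: reaches L-position 28 → W
n=30: only reaches 10(W), 15(W), 29(W), all W → L
n=31: reaches L-position 30 → W
n=32: reaches L-position 16 → W
n=33: reaches L-position 11 → W

33: W, 13: L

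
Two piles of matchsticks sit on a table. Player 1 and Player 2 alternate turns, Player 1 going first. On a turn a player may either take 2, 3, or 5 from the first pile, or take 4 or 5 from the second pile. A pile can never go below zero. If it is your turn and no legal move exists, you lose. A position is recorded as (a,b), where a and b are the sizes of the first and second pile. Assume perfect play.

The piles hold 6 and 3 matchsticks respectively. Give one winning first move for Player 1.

Move to (1,3).

Positions with no move are L. A position that does have a move is losing for the player to move precisely when every available move leads to a winning position for the opponent. Fill in the labels:
No move ever increases a pile, so every position that can arise here has a ≤ 6 and b ≤ 3; it is enough to label the cells with 0 ≤ a ≤ 6 and 0 ≤ b ≤ 3.
Every move lowers a or b (never raises either), so fill the grid row by row in increasing a, and left to right within a row: each cell's successors are then already labelled.
      b=0  b=1  b=2  b=3
a=0:    L    L    L    L
a=1:    L    L    L    L
a=2:    W    W    W    W
a=3:    W    W    W    W
a=4:    W    W    W    W
a=5:    W    W    W    W
a=6:    W    W    W    W
Cells with no legal move (terminal, hence L): (0,0), (0,1), (0,2), (0,3), (1,0), (1,1), (1,2), (1,3).
Every other cell has at least one move into one of the L cells above, so it is W.
From (6,3), the L positions reachable in one move are: (1,3).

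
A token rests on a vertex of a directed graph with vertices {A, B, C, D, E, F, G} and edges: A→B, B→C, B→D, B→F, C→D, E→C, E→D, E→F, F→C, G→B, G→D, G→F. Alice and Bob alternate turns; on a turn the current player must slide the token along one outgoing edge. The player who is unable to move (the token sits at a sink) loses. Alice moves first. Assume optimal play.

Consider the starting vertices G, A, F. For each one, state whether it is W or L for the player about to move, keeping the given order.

G: W, A: L, F: L

Positions with no move are L. A position that does have a move is losing for the player to move precisely when every available move leads to a winning position for the opponent. Fill in the labels:
Every edge goes from a vertex to one that appears earlier in the order D, C, F, B, G, E, A, so processing vertices in that order labels each vertex after all of its successors.
D: no outgoing edge → L
C: can move to D, which is L ⇒ W
F: the only move is to C(W), a W ⇒ L
B: can move to F, which is L ⇒ W
G: can move to F, which is L ⇒ W
E: can move to F, which is L ⇒ W
A: the only move is to B(W), a W ⇒ L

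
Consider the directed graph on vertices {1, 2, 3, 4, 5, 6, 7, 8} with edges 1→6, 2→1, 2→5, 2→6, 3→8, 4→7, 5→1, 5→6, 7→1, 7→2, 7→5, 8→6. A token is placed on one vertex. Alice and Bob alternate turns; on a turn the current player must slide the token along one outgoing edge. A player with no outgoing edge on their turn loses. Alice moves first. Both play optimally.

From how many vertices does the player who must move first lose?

3

Work bottom-up. With no move the player to move loses. Otherwise the position is W if at least one move leads to an L position for the opponent, and L if every move leads to a W.
Every edge goes from a vertex to one that appears earlier in the order 6, 1, 5, 2, 7, 4, 8, 3, so processing vertices in that order labels each vertex after all of its successors.
6: no outgoing edge → L
1: can move to 6, which is L ⇒ W
5: can move to 6, which is L ⇒ W
2: can move to 6, which is L ⇒ W
7: moves to 2(W), 5(W), 1(W); every one is W ⇒ L
4: can move to 7, which is L ⇒ W
8: can move to 6, which is L ⇒ W
3: the only move is to 8(W), a W ⇒ L
The L vertices are 3, 6, 7; that is 3 in all.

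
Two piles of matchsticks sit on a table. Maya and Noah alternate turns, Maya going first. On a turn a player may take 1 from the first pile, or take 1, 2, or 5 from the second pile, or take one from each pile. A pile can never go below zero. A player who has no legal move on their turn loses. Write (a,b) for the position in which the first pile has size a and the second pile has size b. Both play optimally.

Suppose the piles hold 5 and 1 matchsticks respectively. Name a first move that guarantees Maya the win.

Build the W/L table. Terminal = L. A non-terminal position is W if it has a move to some L; otherwise it is L.
No move ever increases a pile, so every position that can arise here has a ≤ 5 and b ≤ 1; it is enough to label the cells with 0 ≤ a ≤ 5 and 0 ≤ b ≤ 1.
Every move lowers a or b (never raises either), so fill the grid row by row in increasing a, and left to right within a row: each cell's successors are then already labelled.
      b=0  b=1
a=0:    L    W
a=1:    W    W
a=2:    L    W
a=3:    W    W
a=4:    L    W
a=5:    W    W
Cells with no legal move (terminal, hence L): (0,0).
The remaining L cells, each justified by listing all of its moves:
(2,0): L (sole option (1,0)(W) is W)
(4,0): L (sole option (3,0)(W) is W)
Every other cell has at least one move into one of the L cells above, so it is W.
From (5,1), the L positions reachable in one move are: (4,0).

Move to (4,0).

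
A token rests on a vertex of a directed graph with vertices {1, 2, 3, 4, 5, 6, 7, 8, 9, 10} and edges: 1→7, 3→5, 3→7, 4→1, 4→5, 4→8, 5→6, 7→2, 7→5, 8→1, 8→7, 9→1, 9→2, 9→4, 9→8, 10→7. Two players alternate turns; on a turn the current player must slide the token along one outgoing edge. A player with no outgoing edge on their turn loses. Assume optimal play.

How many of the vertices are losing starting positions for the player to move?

5

Positions with no move are L. A position that does have a move is losing for the player to move precisely when every available move leads to a winning position for the opponent. Fill in the labels:
Every edge goes from a vertex to one that appears earlier in the order 2, 6, 5, 7, 1, 8, 4, 3, 10, 9, so processing vertices in that order labels each vertex after all of its successors.
2: no outgoing edge → L
6: no outgoing edge → L
5: reaches L-position 6 → W
7: reaches L-position 2 → W
1: only reaches 7(W), which is W → L
8: reaches L-position 1 → W
4: reaches L-position 1 → W
3: only reaches 7(W), 5(W), all W → L
10: only reaches 7(W), which is W → L
9: reaches L-position 1 → W
The L vertices are 1, 2, 3, 6, 10; that is 5 in all.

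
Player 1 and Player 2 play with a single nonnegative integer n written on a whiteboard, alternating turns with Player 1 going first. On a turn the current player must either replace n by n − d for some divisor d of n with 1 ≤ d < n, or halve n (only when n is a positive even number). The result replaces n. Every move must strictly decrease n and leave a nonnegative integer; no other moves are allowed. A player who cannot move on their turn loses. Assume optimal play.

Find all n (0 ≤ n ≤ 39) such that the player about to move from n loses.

0, 1, 3, 5, 7, 9, 11, 13, 15, 17, 19, 21, 23, 25, 27, 29, 31, 33, 35, 37, 39

Label each position W (a win for the player to move) or L (a loss). A position with no legal move is L; any other position is W exactly when some move reaches an L, and L when every move reaches a W.
n=0: no move → L
n=1: no move → L
n=2: W (go to 1, an L position)
n=3: L (sole option 2(W) is W)
n=4: W (go to 3, an L position)
n=5: L (sole option 4(W) is W)
n=6: W (go to 3, an L position)
n=7: L (sole option 6(W) is W)
n=8: W (go to 7, an L position)
n=9: L (options 6(W), 8(W) are all W)
n=10: W (go to 5, an L position)
n=11: L (sole option 10(W) is W)
n=12: W (go to 9, an L position)
n=13: L (sole option 12(W) is W)
n=14: W (go to 7, an L position)
n=15: L (options 10(W), 12(W), 14(W) are all W)
n=16: W (go to 15, an L position)
n=17: L (sole option 16(W) is W)
n=18: W (go to 9, an L position)
n=19: L (sole option 18(W) is W)
n=20: W (go to 15, an L position)
n=21: L (options 14(W), 18(W), 20(W) are all W)
n=22: W (go to 11, an L position)
n=23: L (sole option 22(W) is W)
n=24: W (go to 21, an L position)
n=25: L (options 20(W), 24(W) are all W)
n=26: W (go to 13, an L position)
n=27: L (options 18(W), 24(W), 26(W) are all W)
n=28: W (go to 21, an L position)
n=29: L (sole option 28(W) is W)
n=30: W (go to 15, an L position)
n=31: L (sole option 30(W) is W)
n=32: W (go to 31, an L position)
n=33: L (options 22(W), 30(W), 32(W) are all W)
n=34: W (go to 17, an L position)
n=35: L (options 28(W), 30(W), 34(W) are all W)
n=36: W (go to 27, an L position)
n=37: L (sole option 36(W) is W)
n=38: W (go to 19, an L position)
n=39: L (options 26(W), 36(W), 38(W) are all W)
The losing starting values of n are exactly the entries labelled L in this table (21 of them).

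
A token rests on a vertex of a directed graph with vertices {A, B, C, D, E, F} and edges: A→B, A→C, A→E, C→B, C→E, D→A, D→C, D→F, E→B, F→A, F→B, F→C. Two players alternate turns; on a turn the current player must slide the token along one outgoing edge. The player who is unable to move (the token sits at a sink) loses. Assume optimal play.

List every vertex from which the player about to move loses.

B, D

Label each position W (a win for the player to move) or L (a loss). A position with no legal move is L; any other position is W exactly when some move reaches an L, and L when every move reaches a W.
Every edge goes from a vertex to one that appears earlier in the order B, E, C, A, F, D, so processing vertices in that order labels each vertex after all of its successors.
B: no outgoing edge → L
E: →B(L), so W
C: →B(L), so W
A: →B(L), so W
F: →B(L), so W
D: →F(W), A(W), C(W) — all W, so L
The losing starting vertices are exactly the entries labelled L in this table (2 of them).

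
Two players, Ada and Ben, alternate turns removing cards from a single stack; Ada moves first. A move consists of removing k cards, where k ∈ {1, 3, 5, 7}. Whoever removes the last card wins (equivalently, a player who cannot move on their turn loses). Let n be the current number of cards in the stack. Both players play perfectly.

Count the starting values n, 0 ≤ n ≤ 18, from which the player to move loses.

Build the W/L table. Terminal = L. A non-terminal position is W if it has a move to some L; otherwise it is L.
n=0: no move → L
n=1: →0(L), so W
n=2: →1(W) only, which is W, so L
n=3: →2(L), so W
n=4: →3(W), 1(W) — all W, so L
n=5: →4(L), so W
n=6: →5(W), 3(W), 1(W) — all W, so L
n=7: →6(L), so W
n=8: →7(W), 5(W), 3(W), 1(W) — all W, so L
n=9: →8(L), so W
n=10: →9(W), 7(W), 5(W), 3(W) — all W, so L
n=11: →10(L), so W
n=12: →11(W), 9(W), 7(W), 5(W) — all W, so L
n=13: →12(L), so W
n=14: →13(W), 11(W), 9(W), 7(W) — all W, so L
n=15: →14(L), so W
n=16: →15(W), 13(W), 11(W), 9(W) — all W, so L
n=17: →16(L), so W
n=18: →17(W), 15(W), 13(W), 11(W) — all W, so L
L entries with 0 ≤ n ≤ 18: n = 0, 2, 4, 6, 8, 10, 12, 14, 16, 18; that makes 10.

10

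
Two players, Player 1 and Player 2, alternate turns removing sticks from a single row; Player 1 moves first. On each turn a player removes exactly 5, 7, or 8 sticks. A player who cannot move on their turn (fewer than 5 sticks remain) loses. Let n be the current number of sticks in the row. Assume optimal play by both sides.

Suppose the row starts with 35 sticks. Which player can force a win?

Player 1 wins.

Compute win/loss labels from the base case upward. A position with no move is L. Any other position is W if it can reach an L in one move, else L.
n=0: no move → L
n=1: no move → L
n=2: no move → L
n=3: no move → L
n=4: no move → L
n=5: can move to 0, which is L ⇒ W
n=6: can move to 1, which is L ⇒ W
n=7: can move to 2, which is L ⇒ W
n=8: can move to 3, which is L ⇒ W
n=9: can move to 4, which is L ⇒ W
n=10: can move to 3, which is L ⇒ W
n=11: can move to 4, which is L ⇒ W
n=12: can move to 4, which is L ⇒ W
n=13: moves to 8(W), 6(W), 5(W); every one is W ⇒ L
n=14: moves to 9(W), 7(W), 6(W); every one is W ⇒ L
n=15: moves to 10(W), 8(W), 7(W); every one is W ⇒ L
n=16: moves to 11(W), 9(W), 8(W); every one is W ⇒ L
n=17: moves to 12(W), 10(W), 9(W); every one is W ⇒ L
n=18: can move to 13, which is L ⇒ W
n=19: can move to 14, which is L ⇒ W
n=20: can move to 15, which is L ⇒ W
n=21: can move to 16, which is L ⇒ W
n=22: can move to 17, which is L ⇒ W
n=23: can move to 16, which is L ⇒ W
n=24: can move to 17, which is L ⇒ W
n=25: can move to 17, which is L ⇒ W
n=26: moves to 21(W), 19(W), 18(W); every one is W ⇒ L
n=27: moves to 22(W), 20(W), 19(W); every one is W ⇒ L
n=28: moves to 23(W), 21(W), 20(W); every one is W ⇒ L
n=29: moves to 24(W), 22(W), 21(W); every one is W ⇒ L
n=30: moves to 25(W), 23(W), 22(W); every one is W ⇒ L
n=31: can move to 26, which is L ⇒ W
n=32: can move to 27, which is L ⇒ W
n=33: can move to 28, which is L ⇒ W
n=34: can move to 29, which is L ⇒ W
n=35: can move to 30, which is L ⇒ W
From 35 Player 1 can remove 5, leaving 30, reaching an L position.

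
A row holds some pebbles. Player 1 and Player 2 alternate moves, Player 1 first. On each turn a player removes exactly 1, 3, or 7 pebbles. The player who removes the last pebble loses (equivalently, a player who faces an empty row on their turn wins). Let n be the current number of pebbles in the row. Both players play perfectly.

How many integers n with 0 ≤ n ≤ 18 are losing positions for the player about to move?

9

Label each position W (a win for the player to move) or L (a loss). A position with no legal move is W; any other position is W exactly when some move reaches an L, and L when every move reaches a W.
n=0: no move; the opponent has just taken the last pebble and therefore loses → W
n=1: the only move is to 0(W), a W ⇒ L
n=2: can move to 1, which is L ⇒ W
n=3: moves to 2(W), 0(W); every one is W ⇒ L
n=4: can move to 3, which is L ⇒ W
n=5: moves to 4(W), 2(W); every one is W ⇒ L
n=6: can move to 5, which is L ⇒ W
n=7: moves to 6(W), 4(W), 0(W); every one is W ⇒ L
n=8: can move to 7, which is L ⇒ W
n=9: moves to 8(W), 6(W), 2(W); every one is W ⇒ L
n=10: can move to 9, which is L ⇒ W
n=11: moves to 10(W), 8(W), 4(W); every one is W ⇒ L
n=12: can move to 11, which is L ⇒ W
n=13: moves to 12(W), 10(W), 6(W); every one is W ⇒ L
n=14: can move to 13, which is L ⇒ W
n=15: moves to 14(W), 12(W), 8(W); every one is W ⇒ L
n=16: can move to 15, which is L ⇒ W
n=17: moves to 16(W), 14(W), 10(W); every one is W ⇒ L
n=18: can move to 17, which is L ⇒ W
L entries with 0 ≤ n ≤ 18: n = 1, 3, 5, 7, 9, 11, 13, 15, 17; that makes 9.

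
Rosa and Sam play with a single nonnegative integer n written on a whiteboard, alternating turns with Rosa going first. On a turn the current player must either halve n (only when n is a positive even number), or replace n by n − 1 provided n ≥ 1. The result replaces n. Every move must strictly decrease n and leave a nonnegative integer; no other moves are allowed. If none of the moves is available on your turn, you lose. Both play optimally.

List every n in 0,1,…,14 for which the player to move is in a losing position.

Classify positions by backward induction: terminal positions (no move available) are L. From any other position, the mover wins iff some move reaches an L.
n=0: no move → L
n=1: reaches L-position 0 → W
n=2: only reaches 1(W), which is W → L
n=3: reaches L-position 2 → W
n=4: reaches L-position 2 → W
n=5: only reaches 4(W), which is W → L
n=6: reaches L-position 5 → W
n=7: only reaches 6(W), which is W → L
n=8: reaches L-position 7 → W
n=9: only reaches 8(W), which is W → L
n=10: reaches L-position 5 → W
n=11: only reaches 10(W), which is W → L
n=12: reaches L-position 11 → W
n=13: only reaches 12(W), which is W → L
n=14: reaches L-position 7 → W
The losing starting values of n are exactly the entries labelled L in this table (7 of them).

0, 2, 5, 7, 9, 11, 13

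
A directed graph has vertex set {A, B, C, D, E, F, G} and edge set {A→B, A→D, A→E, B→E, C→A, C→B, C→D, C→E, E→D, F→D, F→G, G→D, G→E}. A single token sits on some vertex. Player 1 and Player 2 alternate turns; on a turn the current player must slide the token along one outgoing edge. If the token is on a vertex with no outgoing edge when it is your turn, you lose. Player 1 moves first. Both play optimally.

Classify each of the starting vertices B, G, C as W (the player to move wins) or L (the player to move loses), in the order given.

B: L, G: W, C: W

Compute win/loss labels from the base case upward. A position with no move is L. Any other position is W if it can reach an L in one move, else L.
Every edge goes from a vertex to one that appears earlier in the order D, E, B, G, A, C, F, so processing vertices in that order labels each vertex after all of its successors.
D: no outgoing edge → L
E: W (go to D, an L position)
B: L (sole option E(W) is W)
G: W (go to D, an L position)
A: W (go to B, an L position)
C: W (go to B, an L position)
F: W (go to D, an L position)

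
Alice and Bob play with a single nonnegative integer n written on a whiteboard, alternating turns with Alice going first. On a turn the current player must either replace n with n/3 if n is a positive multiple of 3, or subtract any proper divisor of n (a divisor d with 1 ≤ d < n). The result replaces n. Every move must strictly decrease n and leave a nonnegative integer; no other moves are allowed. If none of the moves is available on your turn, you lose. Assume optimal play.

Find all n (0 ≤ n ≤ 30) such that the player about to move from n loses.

Positions with no move are L. A position that does have a move is losing for the player to move precisely when every available move leads to a winning position for the opponent. Fill in the labels:
n=0: no move → L
n=1: no move → L
n=2: W (go to 1, an L position)
n=3: W (go to 1, an L position)
n=4: L (options 2(W), 3(W) are all W)
n=5: W (go to 4, an L position)
n=6: W (go to 4, an L position)
n=7: L (sole option 6(W) is W)
n=8: W (go to 4, an L position)
n=9: L (options 3(W), 6(W), 8(W) are all W)
n=10: W (go to 9, an L position)
n=11: L (sole option 10(W) is W)
n=12: W (go to 4, an L position)
n=13: L (sole option 12(W) is W)
n=14: W (go to 7, an L position)
n=15: L (options 5(W), 10(W), 12(W), 14(W) are all W)
n=16: W (go to 15, an L position)
n=17: L (sole option 16(W) is W)
n=18: W (go to 9, an L position)
n=19: L (sole option 18(W) is W)
n=20: W (go to 15, an L position)
n=21: W (go to 7, an L position)
n=22: W (go to 11, an L position)
n=23: L (sole option 22(W) is W)
n=24: W (go to 23, an L position)
n=25: L (options 20(W), 24(W) are all W)
n=26: W (go to 13, an L position)
n=27: W (go to 9, an L position)
n=28: L (options 14(W), 21(W), 24(W), 26(W), 27(W) are all W)
n=29: W (go to 28, an L position)
n=30: W (go to 15, an L position)
The losing starting values of n are exactly the entries labelled L in this table (13 of them).

0, 1, 4, 7, 9, 11, 13, 15, 17, 19, 23, 25, 28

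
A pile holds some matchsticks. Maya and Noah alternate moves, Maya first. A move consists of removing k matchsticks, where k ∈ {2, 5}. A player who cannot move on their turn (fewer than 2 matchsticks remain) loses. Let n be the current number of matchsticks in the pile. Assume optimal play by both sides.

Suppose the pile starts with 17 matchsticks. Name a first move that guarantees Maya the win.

Positions with no move are L. A position that does have a move is losing for the player to move precisely when every available move leads to a winning position for the opponent. Fill in the labels:
n=0: no move → L
n=1: no move → L
n=2: →0(L), so W
n=3: →1(L), so W
n=4: →2(W) only, which is W, so L
n=5: →0(L), so W
n=6: →4(L), so W
n=7: →5(W), 2(W) — all W, so L
n=8: →6(W), 3(W) — all W, so L
n=9: →7(L), so W
n=10: →8(L), so W
n=11: →9(W), 6(W) — all W, so L
n=12: →7(L), so W
n=13: →11(L), so W
n=14: →12(W), 9(W) — all W, so L
n=15: →13(W), 10(W) — all W, so L
n=16: →14(L), so W
n=17: →15(L), so W
From 17, the L positions reachable in one move are: 15.

Remove 2, leaving 15.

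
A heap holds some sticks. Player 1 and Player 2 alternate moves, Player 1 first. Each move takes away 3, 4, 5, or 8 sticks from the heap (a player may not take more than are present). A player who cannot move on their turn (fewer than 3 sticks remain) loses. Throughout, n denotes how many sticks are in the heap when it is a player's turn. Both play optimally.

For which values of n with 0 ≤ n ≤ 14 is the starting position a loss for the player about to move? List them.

Build the W/L table. Terminal = L. A non-terminal position is W if it has a move to some L; otherwise it is L.
n=0: no move → L
n=1: no move → L
n=2: no move → L
n=3: reaches L-position 0 → W
n=4: reaches L-position 1 → W
n=5: reaches L-position 2 → W
n=6: reaches L-position 2 → W
n=7: reaches L-position 2 → W
n=8: reaches L-position 0 → W
n=9: reaches L-position 1 → W
n=10: reaches L-position 2 → W
n=11: only reaches 8(W), 7(W), 6(W), 3(W), all W → L
n=12: only reaches 9(W), 8(W), 7(W), 4(W), all W → L
n=13: only reaches 10(W), 9(W), 8(W), 5(W), all W → L
n=14: reaches L-position 11 → W
The losing starting values of n are exactly the entries labelled L in this table (6 of them).

0, 1, 2, 11, 12, 13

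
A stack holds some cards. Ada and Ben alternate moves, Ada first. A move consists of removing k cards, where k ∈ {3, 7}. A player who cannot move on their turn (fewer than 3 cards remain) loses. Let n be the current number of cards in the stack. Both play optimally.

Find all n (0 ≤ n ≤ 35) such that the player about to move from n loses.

Build the W/L table. Terminal = L. A non-terminal position is W if it has a move to some L; otherwise it is L.
n=0: no move → L
n=1: no move → L
n=2: no move → L
n=3: →0(L), so W
n=4: →1(L), so W
n=5: →2(L), so W
n=6: →3(W) only, which is W, so L
n=7: →0(L), so W
n=8: →1(L), so W
n=9: →6(L), so W
n=10: →7(W), 3(W) — all W, so L
n=11: →8(W), 4(W) — all W, so L
n=12: →9(W), 5(W) — all W, so L
n=13: →10(L), so W
n=14: →11(L), so W
n=15: →12(L), so W
n=16: →13(W), 9(W) — all W, so L
n=17: →10(L), so W
n=18: →11(L), so W
n=19: →16(L), so W
n=20: →17(W), 13(W) — all W, so L
n=21: →18(W), 14(W) — all W, so L
n=22: →19(W), 15(W) — all W, so L
n=23: →20(L), so W
n=24: →21(L), so W
n=25: →22(L), so W
n=26: →23(W), 19(W) — all W, so L
n=27: →20(L), so W
n=28: →21(L), so W
n=29: →26(L), so W
n=30: →27(W), 23(W) — all W, so L
n=31: →28(W), 24(W) — all W, so L
n=32: →29(W), 25(W) — all W, so L
n=33: →30(L), so W
n=34: →31(L), so W
n=35: →32(L), so W
The losing starting values of n are exactly the entries labelled L in this table (15 of them).

0, 1, 2, 6, 10, 11, 12, 16, 20, 21, 22, 26, 30, 31, 32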